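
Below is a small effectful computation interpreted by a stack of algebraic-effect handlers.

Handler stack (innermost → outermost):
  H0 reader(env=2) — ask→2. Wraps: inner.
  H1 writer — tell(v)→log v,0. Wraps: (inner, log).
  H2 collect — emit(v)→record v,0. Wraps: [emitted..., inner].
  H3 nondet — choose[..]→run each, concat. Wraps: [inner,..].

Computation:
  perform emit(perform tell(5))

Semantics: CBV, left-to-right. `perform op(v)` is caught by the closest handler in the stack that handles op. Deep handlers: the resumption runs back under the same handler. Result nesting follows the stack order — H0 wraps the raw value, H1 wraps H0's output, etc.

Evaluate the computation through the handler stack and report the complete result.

Step-by-step:
tell(5) @ H1 ⇒ log+=5
emit(0) @ H2 ⇒ out+=0
H0 returns 0
H1 returns (0, (5))
H2 returns [0, (0, (5))]
H3 returns [[0, (0, (5))]]
= [[0, (0, (5))]]

Answer: [[0, (0, (5))]]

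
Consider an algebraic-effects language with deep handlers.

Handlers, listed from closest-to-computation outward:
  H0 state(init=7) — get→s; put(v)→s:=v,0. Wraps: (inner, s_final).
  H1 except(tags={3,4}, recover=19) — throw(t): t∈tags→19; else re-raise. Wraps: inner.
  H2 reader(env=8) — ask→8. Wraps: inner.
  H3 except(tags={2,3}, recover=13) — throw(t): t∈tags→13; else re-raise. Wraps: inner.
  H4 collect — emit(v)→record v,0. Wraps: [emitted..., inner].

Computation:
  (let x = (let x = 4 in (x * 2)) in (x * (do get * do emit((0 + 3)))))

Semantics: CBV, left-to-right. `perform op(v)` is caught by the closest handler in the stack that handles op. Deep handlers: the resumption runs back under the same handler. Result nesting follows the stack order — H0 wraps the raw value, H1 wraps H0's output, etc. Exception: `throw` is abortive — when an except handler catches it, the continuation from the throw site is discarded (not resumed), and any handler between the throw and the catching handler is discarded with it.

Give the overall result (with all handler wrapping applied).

Working:
get @ H0 ⇒ 7
emit(3) @ H4 ⇒ out+=3
H0 returns (0, 7)
H1 returns (0, 7)
H2 returns (0, 7)
H3 returns (0, 7)
H4 returns [3, (0, 7)]
= [3, (0, 7)]

Answer: [3, (0, 7)]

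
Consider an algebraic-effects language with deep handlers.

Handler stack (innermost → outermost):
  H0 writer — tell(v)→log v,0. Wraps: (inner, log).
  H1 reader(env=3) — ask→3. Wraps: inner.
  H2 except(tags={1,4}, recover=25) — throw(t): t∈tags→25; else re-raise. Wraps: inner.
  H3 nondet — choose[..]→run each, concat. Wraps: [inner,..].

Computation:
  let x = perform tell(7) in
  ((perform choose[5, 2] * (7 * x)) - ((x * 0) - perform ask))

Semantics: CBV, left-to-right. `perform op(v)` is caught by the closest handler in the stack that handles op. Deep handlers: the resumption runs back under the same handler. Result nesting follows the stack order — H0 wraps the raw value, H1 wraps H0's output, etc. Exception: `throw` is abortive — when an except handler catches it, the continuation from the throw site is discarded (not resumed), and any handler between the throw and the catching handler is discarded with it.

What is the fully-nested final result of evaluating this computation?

Evaluation trace:
tell(7) @ H0 ⇒ log+=7
choose[5, 2] @ H3
  branch[0] choose=5:
    ask @ H1 ⇒ 3
    H0 returns (3, (7))
    H1 returns (3, (7))
    H2 returns (3, (7))
    H3 returns [(3, (7))]
  branch[1] choose=2:
    ask @ H1 ⇒ 3
    H0 returns (3, (7))
    H1 returns (3, (7))
    H2 returns (3, (7))
    H3 returns [(3, (7))]
= [(3, (7)), (3, (7))]

Answer: [(3, (7)), (3, (7))]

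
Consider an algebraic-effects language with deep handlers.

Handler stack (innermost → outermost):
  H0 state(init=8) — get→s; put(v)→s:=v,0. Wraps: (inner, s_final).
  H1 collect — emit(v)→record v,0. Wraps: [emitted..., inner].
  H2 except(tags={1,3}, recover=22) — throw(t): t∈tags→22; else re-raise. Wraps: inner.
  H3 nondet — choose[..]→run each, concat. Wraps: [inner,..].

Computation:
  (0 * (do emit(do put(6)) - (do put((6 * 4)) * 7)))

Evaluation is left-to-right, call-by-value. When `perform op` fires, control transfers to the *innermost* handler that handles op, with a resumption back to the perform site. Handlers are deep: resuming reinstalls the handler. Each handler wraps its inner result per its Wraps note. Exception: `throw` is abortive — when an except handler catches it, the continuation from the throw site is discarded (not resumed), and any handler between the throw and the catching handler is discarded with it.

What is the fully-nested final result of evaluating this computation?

Step-by-step:
put(6) @ H0 ⇒ s:=6
emit(0) @ H1 ⇒ out+=0
put(24) @ H0 ⇒ s:=24
H0 returns (0, 24)
H1 returns [0, (0, 24)]
H2 returns [0, (0, 24)]
H3 returns [[0, (0, 24)]]
= [[0, (0, 24)]]

Answer: [[0, (0, 24)]]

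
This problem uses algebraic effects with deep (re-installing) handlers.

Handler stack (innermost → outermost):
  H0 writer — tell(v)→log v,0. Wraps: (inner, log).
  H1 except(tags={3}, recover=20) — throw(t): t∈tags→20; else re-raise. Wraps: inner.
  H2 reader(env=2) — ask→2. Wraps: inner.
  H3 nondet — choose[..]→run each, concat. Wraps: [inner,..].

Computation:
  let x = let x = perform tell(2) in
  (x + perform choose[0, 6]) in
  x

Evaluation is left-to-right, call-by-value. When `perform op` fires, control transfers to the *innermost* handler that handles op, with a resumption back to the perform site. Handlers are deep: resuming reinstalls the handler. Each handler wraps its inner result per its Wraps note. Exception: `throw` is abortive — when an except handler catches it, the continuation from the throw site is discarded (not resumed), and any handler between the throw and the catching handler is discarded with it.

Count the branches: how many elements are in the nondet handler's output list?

Step-by-step:
tell(2) @ H0 ⇒ log+=2
choose[0, 6] @ H3
  branch[0] choose=0:
    H0 returns (0, (2))
    H1 returns (0, (2))
    H2 returns (0, (2))
    H3 returns [(0, (2))]
  branch[1] choose=6:
    H0 returns (6, (2))
    H1 returns (6, (2))
    H2 returns (6, (2))
    H3 returns [(6, (2))]
= [(0, (2)), (6, (2))]

Answer: 2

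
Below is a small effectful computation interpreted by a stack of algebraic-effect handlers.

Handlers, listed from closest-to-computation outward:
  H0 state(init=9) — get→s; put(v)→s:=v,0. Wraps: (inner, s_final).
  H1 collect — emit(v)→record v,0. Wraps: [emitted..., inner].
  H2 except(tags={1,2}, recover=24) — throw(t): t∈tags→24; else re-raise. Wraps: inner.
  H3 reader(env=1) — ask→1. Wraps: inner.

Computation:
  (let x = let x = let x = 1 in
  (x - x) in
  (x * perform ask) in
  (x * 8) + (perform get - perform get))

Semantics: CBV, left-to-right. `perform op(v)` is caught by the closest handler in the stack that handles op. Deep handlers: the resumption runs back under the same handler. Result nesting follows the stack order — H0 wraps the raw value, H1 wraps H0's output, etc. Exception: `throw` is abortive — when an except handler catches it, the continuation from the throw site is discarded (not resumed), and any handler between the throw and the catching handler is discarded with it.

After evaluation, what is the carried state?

Answer: 9

Evaluation trace:
ask @ H3 ⇒ 1
get @ H0 ⇒ 9
get @ H0 ⇒ 9
H0 returns (0, 9)
H1 returns [(0, 9)]
H2 returns [(0, 9)]
H3 returns [(0, 9)]
= [(0, 9)]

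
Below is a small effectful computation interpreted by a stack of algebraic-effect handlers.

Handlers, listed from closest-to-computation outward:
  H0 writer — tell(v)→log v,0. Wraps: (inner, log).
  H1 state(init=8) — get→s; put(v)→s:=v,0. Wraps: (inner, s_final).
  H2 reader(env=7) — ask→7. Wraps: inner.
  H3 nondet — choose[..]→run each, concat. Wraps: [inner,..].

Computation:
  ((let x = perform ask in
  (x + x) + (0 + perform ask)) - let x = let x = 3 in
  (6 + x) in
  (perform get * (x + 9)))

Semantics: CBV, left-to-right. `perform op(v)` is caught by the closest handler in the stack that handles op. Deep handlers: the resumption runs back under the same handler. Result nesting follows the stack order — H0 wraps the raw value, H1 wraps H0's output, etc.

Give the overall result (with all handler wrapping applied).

Answer: [((-123, ()), 8)]

Step-by-step:
ask @ H2 ⇒ 7
ask @ H2 ⇒ 7
get @ H1 ⇒ 8
H0 returns (-123, ())
H1 returns ((-123, ()), 8)
H2 returns ((-123, ()), 8)
H3 returns [((-123, ()), 8)]
= [((-123, ()), 8)]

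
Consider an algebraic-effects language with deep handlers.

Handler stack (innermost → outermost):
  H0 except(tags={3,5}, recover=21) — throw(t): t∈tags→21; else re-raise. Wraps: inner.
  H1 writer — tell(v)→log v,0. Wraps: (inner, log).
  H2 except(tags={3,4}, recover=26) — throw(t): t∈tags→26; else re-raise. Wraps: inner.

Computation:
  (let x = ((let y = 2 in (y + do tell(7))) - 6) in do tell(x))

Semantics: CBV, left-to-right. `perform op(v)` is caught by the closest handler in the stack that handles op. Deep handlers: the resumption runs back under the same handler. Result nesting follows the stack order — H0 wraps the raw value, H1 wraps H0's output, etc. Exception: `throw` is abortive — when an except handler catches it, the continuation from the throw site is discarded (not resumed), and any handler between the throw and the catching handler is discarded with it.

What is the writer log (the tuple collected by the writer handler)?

Step-by-step:
tell(7) @ H1 ⇒ log+=7
tell(-4) @ H1 ⇒ log+=-4
H0 returns 0
H1 returns (0, (7, -4))
H2 returns (0, (7, -4))
= (0, (7, -4))

Answer: (7, -4)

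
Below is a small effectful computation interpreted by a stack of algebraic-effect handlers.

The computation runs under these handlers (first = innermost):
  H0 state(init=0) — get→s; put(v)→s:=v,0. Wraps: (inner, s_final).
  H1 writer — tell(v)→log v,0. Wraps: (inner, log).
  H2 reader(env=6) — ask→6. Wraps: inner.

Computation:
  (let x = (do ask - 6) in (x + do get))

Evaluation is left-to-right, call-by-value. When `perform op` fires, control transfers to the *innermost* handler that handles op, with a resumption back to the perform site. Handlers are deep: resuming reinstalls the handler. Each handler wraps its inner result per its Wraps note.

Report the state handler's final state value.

Answer: 0

Working:
ask @ H2 ⇒ 6
get @ H0 ⇒ 0
H0 returns (0, 0)
H1 returns ((0, 0), ())
H2 returns ((0, 0), ())
= ((0, 0), ())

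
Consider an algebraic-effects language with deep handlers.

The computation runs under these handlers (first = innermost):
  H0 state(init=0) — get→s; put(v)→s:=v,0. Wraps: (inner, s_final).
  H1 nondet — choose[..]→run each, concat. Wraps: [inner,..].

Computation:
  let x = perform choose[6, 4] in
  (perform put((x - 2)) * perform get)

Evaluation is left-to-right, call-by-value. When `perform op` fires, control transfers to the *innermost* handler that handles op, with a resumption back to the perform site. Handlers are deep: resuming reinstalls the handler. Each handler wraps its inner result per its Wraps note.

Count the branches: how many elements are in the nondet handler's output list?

Answer: 2

Working:
choose[6, 4] @ H1
  branch[0] choose=6:
    put(4) @ H0 ⇒ s:=4
    get @ H0 ⇒ 4
    H0 returns (0, 4)
    H1 returns [(0, 4)]
  branch[1] choose=4:
    put(2) @ H0 ⇒ s:=2
    get @ H0 ⇒ 2
    H0 returns (0, 2)
    H1 returns [(0, 2)]
= [(0, 4), (0, 2)]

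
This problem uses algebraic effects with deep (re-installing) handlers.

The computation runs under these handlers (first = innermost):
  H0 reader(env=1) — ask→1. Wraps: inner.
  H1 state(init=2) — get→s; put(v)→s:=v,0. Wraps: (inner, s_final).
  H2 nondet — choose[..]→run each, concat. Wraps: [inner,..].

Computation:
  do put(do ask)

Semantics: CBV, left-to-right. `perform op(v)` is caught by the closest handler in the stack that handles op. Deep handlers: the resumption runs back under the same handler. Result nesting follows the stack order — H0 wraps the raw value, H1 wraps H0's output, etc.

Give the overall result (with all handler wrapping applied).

Step-by-step:
ask @ H0 ⇒ 1
put(1) @ H1 ⇒ s:=1
H0 returns 0
H1 returns (0, 1)
H2 returns [(0, 1)]
= [(0, 1)]

Answer: [(0, 1)]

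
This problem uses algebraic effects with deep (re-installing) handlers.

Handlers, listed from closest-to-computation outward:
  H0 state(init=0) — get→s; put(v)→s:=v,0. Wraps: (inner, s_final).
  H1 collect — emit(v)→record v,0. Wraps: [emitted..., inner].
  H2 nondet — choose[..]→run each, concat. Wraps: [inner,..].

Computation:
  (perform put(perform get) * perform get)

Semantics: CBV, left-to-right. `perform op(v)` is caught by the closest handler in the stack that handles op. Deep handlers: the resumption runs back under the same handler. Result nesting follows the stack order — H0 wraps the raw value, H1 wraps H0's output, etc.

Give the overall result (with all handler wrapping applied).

Answer: [[(0, 0)]]

Step-by-step:
get @ H0 ⇒ 0
put(0) @ H0 ⇒ s:=0
get @ H0 ⇒ 0
H0 returns (0, 0)
H1 returns [(0, 0)]
H2 returns [[(0, 0)]]
= [[(0, 0)]]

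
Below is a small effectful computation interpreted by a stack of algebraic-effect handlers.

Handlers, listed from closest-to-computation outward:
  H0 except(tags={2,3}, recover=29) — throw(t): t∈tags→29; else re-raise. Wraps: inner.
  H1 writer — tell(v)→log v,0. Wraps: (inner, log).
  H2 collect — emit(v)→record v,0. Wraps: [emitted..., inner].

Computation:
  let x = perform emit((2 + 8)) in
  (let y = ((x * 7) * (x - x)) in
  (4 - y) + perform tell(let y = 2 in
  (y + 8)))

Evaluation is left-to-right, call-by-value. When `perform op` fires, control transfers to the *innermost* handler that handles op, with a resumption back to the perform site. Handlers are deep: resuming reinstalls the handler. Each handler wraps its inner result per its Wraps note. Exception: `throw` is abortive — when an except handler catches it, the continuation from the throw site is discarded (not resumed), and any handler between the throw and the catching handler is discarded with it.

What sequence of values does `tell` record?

Evaluation trace:
emit(10) @ H2 ⇒ out+=10
tell(10) @ H1 ⇒ log+=10
H0 returns 4
H1 returns (4, (10))
H2 returns [10, (4, (10))]
= [10, (4, (10))]

Answer: (10)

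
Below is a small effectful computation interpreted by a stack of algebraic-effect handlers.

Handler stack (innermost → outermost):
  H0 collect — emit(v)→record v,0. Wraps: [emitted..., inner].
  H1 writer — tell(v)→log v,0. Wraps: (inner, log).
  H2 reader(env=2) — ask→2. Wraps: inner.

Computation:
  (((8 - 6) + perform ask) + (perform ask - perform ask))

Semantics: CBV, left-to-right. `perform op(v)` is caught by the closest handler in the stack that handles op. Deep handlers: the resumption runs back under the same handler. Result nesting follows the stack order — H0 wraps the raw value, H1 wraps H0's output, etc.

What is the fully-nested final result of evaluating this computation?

Working:
ask @ H2 ⇒ 2
ask @ H2 ⇒ 2
ask @ H2 ⇒ 2
H0 returns [4]
H1 returns ([4], ())
H2 returns ([4], ())
= ([4], ())

Answer: ([4], ())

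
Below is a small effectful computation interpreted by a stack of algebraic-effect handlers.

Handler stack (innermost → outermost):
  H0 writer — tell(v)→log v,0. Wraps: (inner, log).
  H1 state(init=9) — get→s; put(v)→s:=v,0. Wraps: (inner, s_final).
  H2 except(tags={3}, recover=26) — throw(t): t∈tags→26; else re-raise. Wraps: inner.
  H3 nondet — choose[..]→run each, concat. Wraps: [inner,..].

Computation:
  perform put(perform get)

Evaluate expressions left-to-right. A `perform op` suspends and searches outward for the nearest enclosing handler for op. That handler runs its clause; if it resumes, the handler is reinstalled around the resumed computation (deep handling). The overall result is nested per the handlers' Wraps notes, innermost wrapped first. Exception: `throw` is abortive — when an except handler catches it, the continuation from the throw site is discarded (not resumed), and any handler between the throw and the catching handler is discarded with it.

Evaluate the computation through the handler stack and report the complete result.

Answer: [((0, ()), 9)]

Evaluation trace:
get @ H1 ⇒ 9
put(9) @ H1 ⇒ s:=9
H0 returns (0, ())
H1 returns ((0, ()), 9)
H2 returns ((0, ()), 9)
H3 returns [((0, ()), 9)]
= [((0, ()), 9)]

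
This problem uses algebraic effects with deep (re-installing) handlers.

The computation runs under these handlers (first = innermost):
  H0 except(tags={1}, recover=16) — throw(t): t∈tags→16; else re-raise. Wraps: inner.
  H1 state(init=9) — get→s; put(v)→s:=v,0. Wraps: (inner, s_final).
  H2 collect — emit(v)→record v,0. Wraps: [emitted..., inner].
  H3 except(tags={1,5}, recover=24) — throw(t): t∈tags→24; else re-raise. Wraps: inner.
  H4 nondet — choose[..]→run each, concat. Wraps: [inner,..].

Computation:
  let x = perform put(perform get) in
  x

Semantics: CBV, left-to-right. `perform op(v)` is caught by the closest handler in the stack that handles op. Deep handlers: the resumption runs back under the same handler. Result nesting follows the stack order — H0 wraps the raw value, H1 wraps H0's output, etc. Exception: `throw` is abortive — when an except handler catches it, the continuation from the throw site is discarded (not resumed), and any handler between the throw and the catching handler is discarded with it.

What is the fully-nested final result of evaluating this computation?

Answer: [[(0, 9)]]

Step-by-step:
get @ H1 ⇒ 9
put(9) @ H1 ⇒ s:=9
H0 returns 0
H1 returns (0, 9)
H2 returns [(0, 9)]
H3 returns [(0, 9)]
H4 returns [[(0, 9)]]
= [[(0, 9)]]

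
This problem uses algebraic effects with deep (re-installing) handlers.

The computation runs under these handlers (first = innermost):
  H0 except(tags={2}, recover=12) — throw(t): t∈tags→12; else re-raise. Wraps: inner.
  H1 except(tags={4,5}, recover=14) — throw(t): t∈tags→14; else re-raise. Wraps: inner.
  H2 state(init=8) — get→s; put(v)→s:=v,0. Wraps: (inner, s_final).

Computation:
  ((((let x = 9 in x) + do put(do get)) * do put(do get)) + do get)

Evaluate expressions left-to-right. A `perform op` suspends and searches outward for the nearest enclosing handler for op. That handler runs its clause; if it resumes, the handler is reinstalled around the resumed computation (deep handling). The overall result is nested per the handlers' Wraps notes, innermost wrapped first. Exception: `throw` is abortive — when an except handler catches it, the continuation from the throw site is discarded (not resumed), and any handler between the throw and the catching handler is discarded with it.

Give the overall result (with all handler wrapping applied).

Working:
get @ H2 ⇒ 8
put(8) @ H2 ⇒ s:=8
get @ H2 ⇒ 8
put(8) @ H2 ⇒ s:=8
get @ H2 ⇒ 8
H0 returns 8
H1 returns 8
H2 returns (8, 8)
= (8, 8)

Answer: (8, 8)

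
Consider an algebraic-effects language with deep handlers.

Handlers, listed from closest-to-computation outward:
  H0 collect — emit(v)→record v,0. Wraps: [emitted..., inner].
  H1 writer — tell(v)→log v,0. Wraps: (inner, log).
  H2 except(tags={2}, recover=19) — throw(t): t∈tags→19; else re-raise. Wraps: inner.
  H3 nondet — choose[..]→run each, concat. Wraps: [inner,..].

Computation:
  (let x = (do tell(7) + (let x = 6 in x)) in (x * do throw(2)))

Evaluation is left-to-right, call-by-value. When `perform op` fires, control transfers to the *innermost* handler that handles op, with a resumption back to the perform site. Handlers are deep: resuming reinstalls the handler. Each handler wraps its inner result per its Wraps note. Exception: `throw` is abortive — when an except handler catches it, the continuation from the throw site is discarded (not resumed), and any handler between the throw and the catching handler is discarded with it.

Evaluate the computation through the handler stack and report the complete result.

Working:
tell(7) @ H1 ⇒ log+=7
throw(2) @ H2 caught ⇒ 19
H3 returns [19]
= [19]

Answer: [19]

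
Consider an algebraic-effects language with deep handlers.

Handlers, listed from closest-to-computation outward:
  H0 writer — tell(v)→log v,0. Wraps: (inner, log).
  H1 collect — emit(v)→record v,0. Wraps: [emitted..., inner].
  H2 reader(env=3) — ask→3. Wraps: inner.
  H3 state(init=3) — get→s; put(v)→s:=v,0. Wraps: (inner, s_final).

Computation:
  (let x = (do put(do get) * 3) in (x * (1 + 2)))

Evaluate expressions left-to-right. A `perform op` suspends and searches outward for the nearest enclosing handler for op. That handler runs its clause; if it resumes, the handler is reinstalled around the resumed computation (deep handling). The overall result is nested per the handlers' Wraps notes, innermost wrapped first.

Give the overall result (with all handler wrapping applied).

Answer: ([(0, ())], 3)

Step-by-step:
get @ H3 ⇒ 3
put(3) @ H3 ⇒ s:=3
H0 returns (0, ())
H1 returns [(0, ())]
H2 returns [(0, ())]
H3 returns ([(0, ())], 3)
= ([(0, ())], 3)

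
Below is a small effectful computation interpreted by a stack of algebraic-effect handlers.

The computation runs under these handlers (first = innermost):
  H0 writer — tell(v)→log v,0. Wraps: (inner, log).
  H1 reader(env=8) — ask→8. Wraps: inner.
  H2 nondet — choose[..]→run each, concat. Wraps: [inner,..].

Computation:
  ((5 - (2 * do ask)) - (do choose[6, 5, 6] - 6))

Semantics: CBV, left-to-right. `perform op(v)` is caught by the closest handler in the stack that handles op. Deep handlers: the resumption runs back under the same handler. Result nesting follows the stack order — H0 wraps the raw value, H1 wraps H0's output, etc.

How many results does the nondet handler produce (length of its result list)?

Working:
ask @ H1 ⇒ 8
choose[6, 5, 6] @ H2
  branch[0] choose=6:
    H0 returns (-11, ())
    H1 returns (-11, ())
    H2 returns [(-11, ())]
  branch[1] choose=5:
    H0 returns (-10, ())
    H1 returns (-10, ())
    H2 returns [(-10, ())]
  branch[2] choose=6:
    H0 returns (-11, ())
    H1 returns (-11, ())
    H2 returns [(-11, ())]
= [(-11, ()), (-10, ()), (-11, ())]

Answer: 3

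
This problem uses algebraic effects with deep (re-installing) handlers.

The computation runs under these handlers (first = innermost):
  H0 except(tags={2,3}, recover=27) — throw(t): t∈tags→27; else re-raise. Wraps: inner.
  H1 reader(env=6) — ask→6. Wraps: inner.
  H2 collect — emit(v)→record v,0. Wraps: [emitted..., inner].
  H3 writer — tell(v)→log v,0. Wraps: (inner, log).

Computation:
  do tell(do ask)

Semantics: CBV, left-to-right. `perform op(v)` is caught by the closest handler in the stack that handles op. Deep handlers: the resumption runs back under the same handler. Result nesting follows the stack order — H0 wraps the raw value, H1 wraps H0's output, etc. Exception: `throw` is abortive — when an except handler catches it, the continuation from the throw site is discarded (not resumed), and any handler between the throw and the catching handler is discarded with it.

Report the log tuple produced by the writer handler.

Answer: (6)

Evaluation trace:
ask @ H1 ⇒ 6
tell(6) @ H3 ⇒ log+=6
H0 returns 0
H1 returns 0
H2 returns [0]
H3 returns ([0], (6))
= ([0], (6))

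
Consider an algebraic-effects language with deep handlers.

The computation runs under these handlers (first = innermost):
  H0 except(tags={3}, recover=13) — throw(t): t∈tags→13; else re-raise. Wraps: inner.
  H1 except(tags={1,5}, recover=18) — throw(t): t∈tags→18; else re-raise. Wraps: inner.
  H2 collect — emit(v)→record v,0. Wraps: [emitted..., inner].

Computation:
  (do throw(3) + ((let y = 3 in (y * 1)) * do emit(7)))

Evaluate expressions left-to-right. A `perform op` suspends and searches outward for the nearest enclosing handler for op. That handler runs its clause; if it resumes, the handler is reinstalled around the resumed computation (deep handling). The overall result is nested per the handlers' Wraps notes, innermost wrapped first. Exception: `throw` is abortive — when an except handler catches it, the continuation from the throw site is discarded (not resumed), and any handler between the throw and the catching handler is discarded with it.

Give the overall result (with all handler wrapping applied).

Working:
throw(3) @ H0 caught ⇒ 13
H1 returns 13
H2 returns [13]
= [13]

Answer: [13]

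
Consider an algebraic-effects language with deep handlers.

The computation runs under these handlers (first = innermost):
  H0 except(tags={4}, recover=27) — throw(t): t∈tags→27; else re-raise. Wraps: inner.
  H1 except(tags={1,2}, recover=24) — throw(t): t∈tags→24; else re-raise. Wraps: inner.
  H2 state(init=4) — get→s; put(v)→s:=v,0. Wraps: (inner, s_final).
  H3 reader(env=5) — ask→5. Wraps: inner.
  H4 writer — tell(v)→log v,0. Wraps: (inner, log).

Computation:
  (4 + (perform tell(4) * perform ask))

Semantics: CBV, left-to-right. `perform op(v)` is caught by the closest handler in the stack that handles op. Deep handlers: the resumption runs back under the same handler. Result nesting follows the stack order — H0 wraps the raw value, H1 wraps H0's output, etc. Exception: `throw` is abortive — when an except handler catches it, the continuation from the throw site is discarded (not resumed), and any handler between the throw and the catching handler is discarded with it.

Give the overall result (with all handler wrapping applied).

Working:
tell(4) @ H4 ⇒ log+=4
ask @ H3 ⇒ 5
H0 returns 4
H1 returns 4
H2 returns (4, 4)
H3 returns (4, 4)
H4 returns ((4, 4), (4))
= ((4, 4), (4))

Answer: ((4, 4), (4))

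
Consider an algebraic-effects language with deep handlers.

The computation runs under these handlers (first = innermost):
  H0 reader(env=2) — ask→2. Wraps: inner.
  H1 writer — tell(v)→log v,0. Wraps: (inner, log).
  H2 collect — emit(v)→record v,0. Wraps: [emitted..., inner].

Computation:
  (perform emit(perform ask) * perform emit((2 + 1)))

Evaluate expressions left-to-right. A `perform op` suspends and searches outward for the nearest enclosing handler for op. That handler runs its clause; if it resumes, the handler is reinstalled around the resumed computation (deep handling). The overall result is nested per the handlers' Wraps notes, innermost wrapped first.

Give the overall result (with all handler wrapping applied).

Answer: [2, 3, (0, ())]

Evaluation trace:
ask @ H0 ⇒ 2
emit(2) @ H2 ⇒ out+=2
emit(3) @ H2 ⇒ out+=3
H0 returns 0
H1 returns (0, ())
H2 returns [2, 3, (0, ())]
= [2, 3, (0, ())]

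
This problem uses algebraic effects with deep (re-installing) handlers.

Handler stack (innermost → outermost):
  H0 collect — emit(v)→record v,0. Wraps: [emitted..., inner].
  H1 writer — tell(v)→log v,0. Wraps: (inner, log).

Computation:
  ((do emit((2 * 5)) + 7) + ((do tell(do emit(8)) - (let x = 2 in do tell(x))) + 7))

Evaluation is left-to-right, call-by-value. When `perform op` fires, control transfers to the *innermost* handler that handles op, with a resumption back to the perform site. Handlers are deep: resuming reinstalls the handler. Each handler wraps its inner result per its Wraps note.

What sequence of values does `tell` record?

Working:
emit(10) @ H0 ⇒ out+=10
emit(8) @ H0 ⇒ out+=8
tell(0) @ H1 ⇒ log+=0
tell(2) @ H1 ⇒ log+=2
H0 returns [10, 8, 14]
H1 returns ([10, 8, 14], (0, 2))
= ([10, 8, 14], (0, 2))

Answer: (0, 2)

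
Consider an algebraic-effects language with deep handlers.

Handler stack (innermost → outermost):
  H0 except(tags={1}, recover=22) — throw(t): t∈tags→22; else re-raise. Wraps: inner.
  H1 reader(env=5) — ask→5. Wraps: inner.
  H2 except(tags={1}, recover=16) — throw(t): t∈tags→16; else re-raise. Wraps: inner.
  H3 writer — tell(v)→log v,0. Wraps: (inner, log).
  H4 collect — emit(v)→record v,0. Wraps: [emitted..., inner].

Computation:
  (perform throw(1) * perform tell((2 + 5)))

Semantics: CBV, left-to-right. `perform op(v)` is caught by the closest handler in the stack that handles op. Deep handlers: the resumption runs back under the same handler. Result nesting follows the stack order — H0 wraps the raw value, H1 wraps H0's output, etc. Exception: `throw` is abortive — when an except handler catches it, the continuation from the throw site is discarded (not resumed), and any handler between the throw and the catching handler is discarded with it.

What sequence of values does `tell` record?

Step-by-step:
throw(1) @ H0 caught ⇒ 22
H1 returns 22
H2 returns 22
H3 returns (22, ())
H4 returns [(22, ())]
= [(22, ())]

Answer: ()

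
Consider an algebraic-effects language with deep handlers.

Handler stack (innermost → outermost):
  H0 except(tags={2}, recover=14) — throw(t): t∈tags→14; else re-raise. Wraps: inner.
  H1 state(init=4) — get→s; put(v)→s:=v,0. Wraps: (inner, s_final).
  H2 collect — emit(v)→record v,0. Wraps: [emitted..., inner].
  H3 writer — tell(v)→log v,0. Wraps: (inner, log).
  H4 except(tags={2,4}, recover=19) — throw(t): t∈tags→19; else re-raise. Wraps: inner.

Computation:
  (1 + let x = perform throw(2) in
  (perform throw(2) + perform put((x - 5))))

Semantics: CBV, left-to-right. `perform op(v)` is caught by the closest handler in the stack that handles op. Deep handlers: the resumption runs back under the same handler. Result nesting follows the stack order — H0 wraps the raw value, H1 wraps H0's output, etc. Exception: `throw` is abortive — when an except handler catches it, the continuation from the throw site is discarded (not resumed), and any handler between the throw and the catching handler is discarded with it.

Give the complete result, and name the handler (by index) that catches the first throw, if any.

Working:
throw(2) @ H0 caught ⇒ 14
H1 returns (14, 4)
H2 returns [(14, 4)]
H3 returns ([(14, 4)], ())
H4 returns ([(14, 4)], ())
= ([(14, 4)], ())

Answer: ([(14, 4)], ()) ; first throw caught by: H0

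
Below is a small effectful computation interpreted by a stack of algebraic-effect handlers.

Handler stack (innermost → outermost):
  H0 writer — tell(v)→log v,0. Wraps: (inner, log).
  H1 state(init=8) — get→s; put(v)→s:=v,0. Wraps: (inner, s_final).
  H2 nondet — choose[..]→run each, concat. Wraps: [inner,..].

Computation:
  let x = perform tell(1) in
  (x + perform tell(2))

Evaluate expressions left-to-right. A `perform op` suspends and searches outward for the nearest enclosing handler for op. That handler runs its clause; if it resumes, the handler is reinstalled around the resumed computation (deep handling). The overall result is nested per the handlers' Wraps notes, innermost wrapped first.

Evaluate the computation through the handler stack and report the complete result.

Answer: [((0, (1, 2)), 8)]

Step-by-step:
tell(1) @ H0 ⇒ log+=1
tell(2) @ H0 ⇒ log+=2
H0 returns (0, (1, 2))
H1 returns ((0, (1, 2)), 8)
H2 returns [((0, (1, 2)), 8)]
= [((0, (1, 2)), 8)]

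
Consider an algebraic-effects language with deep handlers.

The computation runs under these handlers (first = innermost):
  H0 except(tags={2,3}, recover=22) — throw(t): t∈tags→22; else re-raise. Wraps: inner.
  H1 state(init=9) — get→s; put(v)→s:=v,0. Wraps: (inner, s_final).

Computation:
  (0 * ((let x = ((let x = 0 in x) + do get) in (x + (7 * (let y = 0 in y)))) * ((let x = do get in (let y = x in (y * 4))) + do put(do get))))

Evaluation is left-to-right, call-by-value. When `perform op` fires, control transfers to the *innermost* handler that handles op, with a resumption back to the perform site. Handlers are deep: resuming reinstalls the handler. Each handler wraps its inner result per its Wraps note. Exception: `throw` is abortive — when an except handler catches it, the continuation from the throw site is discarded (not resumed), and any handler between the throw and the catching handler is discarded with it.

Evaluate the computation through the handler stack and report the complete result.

Step-by-step:
get @ H1 ⇒ 9
get @ H1 ⇒ 9
get @ H1 ⇒ 9
put(9) @ H1 ⇒ s:=9
H0 returns 0
H1 returns (0, 9)
= (0, 9)

Answer: (0, 9)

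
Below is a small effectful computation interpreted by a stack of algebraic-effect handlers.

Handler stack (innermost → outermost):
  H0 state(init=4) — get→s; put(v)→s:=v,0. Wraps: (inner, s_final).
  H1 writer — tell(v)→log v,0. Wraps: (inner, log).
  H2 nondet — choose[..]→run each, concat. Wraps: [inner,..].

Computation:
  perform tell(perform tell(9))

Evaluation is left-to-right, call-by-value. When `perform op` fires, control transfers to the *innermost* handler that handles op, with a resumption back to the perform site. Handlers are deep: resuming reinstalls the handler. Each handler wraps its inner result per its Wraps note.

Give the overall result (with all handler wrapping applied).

Step-by-step:
tell(9) @ H1 ⇒ log+=9
tell(0) @ H1 ⇒ log+=0
H0 returns (0, 4)
H1 returns ((0, 4), (9, 0))
H2 returns [((0, 4), (9, 0))]
= [((0, 4), (9, 0))]

Answer: [((0, 4), (9, 0))]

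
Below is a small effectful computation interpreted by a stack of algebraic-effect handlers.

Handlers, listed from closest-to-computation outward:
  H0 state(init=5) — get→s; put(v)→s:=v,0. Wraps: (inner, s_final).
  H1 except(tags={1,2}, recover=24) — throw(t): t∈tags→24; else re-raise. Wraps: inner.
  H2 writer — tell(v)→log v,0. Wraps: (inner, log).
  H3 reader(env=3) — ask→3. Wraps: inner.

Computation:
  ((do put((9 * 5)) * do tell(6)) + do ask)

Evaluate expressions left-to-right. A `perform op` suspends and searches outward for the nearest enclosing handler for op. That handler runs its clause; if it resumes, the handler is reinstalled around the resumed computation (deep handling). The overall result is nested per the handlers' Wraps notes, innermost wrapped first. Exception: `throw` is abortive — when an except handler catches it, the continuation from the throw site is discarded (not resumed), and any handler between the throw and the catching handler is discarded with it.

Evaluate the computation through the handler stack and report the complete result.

Answer: ((3, 45), (6))

Step-by-step:
put(45) @ H0 ⇒ s:=45
tell(6) @ H2 ⇒ log+=6
ask @ H3 ⇒ 3
H0 returns (3, 45)
H1 returns (3, 45)
H2 returns ((3, 45), (6))
H3 returns ((3, 45), (6))
= ((3, 45), (6))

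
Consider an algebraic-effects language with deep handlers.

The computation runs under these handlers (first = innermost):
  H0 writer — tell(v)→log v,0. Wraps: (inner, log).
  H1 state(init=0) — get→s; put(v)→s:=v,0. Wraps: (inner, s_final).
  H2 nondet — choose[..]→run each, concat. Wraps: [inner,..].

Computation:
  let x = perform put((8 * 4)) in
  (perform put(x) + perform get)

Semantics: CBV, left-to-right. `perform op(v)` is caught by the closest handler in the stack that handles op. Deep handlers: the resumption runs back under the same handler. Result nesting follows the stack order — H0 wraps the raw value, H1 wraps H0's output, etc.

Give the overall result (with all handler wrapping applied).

Step-by-step:
put(32) @ H1 ⇒ s:=32
put(0) @ H1 ⇒ s:=0
get @ H1 ⇒ 0
H0 returns (0, ())
H1 returns ((0, ()), 0)
H2 returns [((0, ()), 0)]
= [((0, ()), 0)]

Answer: [((0, ()), 0)]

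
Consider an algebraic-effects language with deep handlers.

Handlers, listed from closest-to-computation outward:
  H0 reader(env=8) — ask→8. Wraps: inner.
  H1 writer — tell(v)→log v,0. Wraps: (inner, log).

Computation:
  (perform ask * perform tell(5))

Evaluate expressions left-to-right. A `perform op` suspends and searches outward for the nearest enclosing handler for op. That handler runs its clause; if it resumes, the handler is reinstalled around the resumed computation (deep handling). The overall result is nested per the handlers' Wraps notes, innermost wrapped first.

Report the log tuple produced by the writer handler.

Evaluation trace:
ask @ H0 ⇒ 8
tell(5) @ H1 ⇒ log+=5
H0 returns 0
H1 returns (0, (5))
= (0, (5))

Answer: (5)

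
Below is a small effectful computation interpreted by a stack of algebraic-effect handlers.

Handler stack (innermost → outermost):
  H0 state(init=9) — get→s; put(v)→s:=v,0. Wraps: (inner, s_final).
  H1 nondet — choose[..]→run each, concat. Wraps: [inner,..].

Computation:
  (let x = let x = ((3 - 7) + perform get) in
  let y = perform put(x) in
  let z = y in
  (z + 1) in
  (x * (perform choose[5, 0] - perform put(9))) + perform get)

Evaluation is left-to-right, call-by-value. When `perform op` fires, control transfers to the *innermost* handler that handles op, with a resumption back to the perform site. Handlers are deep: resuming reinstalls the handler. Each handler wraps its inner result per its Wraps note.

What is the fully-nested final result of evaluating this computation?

Working:
get @ H0 ⇒ 9
put(5) @ H0 ⇒ s:=5
choose[5, 0] @ H1
  branch[0] choose=5:
    put(9) @ H0 ⇒ s:=9
    get @ H0 ⇒ 9
    H0 returns (14, 9)
    H1 returns [(14, 9)]
  branch[1] choose=0:
    put(9) @ H0 ⇒ s:=9
    get @ H0 ⇒ 9
    H0 returns (9, 9)
    H1 returns [(9, 9)]
= [(14, 9), (9, 9)]

Answer: [(14, 9), (9, 9)]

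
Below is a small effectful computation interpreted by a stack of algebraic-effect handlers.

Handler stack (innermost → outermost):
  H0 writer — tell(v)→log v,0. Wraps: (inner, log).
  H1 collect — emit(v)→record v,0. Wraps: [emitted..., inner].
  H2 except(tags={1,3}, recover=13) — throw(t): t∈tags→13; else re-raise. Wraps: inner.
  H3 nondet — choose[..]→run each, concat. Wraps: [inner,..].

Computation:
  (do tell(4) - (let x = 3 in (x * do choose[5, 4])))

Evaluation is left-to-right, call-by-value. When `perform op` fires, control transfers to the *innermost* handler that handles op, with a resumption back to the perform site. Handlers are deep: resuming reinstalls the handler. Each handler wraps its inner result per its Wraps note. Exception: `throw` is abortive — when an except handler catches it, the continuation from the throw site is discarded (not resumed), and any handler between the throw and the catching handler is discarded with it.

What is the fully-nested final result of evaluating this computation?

Working:
tell(4) @ H0 ⇒ log+=4
choose[5, 4] @ H3
  branch[0] choose=5:
    H0 returns (-15, (4))
    H1 returns [(-15, (4))]
    H2 returns [(-15, (4))]
    H3 returns [[(-15, (4))]]
  branch[1] choose=4:
    H0 returns (-12, (4))
    H1 returns [(-12, (4))]
    H2 returns [(-12, (4))]
    H3 returns [[(-12, (4))]]
= [[(-15, (4))], [(-12, (4))]]

Answer: [[(-15, (4))], [(-12, (4))]]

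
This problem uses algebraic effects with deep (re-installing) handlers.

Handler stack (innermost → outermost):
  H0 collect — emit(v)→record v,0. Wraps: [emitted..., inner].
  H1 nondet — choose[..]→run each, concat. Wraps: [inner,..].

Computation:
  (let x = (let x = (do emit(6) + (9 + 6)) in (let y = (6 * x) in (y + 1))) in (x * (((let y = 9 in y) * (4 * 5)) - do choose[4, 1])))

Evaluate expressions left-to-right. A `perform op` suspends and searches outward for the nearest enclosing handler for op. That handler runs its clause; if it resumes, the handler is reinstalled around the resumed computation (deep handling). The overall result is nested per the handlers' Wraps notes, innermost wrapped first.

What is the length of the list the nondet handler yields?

Working:
emit(6) @ H0 ⇒ out+=6
choose[4, 1] @ H1
  branch[0] choose=4:
    H0 returns [6, 16016]
    H1 returns [[6, 16016]]
  branch[1] choose=1:
    H0 returns [6, 16289]
    H1 returns [[6, 16289]]
= [[6, 16016], [6, 16289]]

Answer: 2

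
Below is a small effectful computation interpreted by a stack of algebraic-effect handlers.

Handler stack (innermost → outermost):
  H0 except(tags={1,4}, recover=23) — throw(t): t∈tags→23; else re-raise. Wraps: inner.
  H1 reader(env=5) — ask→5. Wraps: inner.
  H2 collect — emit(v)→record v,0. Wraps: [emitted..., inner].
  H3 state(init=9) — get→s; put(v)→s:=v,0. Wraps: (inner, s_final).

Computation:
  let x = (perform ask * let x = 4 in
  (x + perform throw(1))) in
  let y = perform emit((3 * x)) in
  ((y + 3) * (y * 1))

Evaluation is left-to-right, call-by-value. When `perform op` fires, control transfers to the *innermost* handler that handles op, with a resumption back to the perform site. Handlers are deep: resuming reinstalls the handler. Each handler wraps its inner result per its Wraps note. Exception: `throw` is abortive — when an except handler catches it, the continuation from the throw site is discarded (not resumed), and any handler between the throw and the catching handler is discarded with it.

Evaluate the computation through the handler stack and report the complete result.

Answer: ([23], 9)

Step-by-step:
ask @ H1 ⇒ 5
throw(1) @ H0 caught ⇒ 23
H1 returns 23
H2 returns [23]
H3 returns ([23], 9)
= ([23], 9)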